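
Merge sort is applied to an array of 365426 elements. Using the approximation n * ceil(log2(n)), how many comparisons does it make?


Merge sort divides the array into halves recursively.
Number of levels = ceil(log2(365426)) = 19
At each level, approximately n = 365426 comparisons are needed for merging.
Total comparisons ~ n * ceil(log2(n)) = 365426 * 19 = 6943094


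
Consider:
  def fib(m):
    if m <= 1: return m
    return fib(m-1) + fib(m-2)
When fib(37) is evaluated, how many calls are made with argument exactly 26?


Let N(m) = number of times fib(m) is called while evaluating fib(37).
N(37) = 1 (the initial call).
N(36) = 1 (only fib(37) calls it).
For 1 <= m <= 35: fib(m) is called by fib(m+1) and fib(m+2), so
  N(m) = N(m+1) + N(m+2).
fib(0) is called only by fib(2), so N(0) = N(2).
Walk down from m=37:
  N(37)=1, N(36)=1, N(35)=2, N(34)=3, N(33)=5, N(32)=8, N(31)=13, N(30)=21, N(29)=34, N(28)=55, N(27)=89, N(26)=144
N(26) = 144


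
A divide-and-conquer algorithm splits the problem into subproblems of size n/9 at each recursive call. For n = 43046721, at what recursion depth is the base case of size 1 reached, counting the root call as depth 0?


At each depth, the problem size is divided by 9:
  Depth 0: problem size = 43046721
  Depth 1: problem size = 4782969
  Depth 2: problem size = 531441
  Depth 3: problem size = 59049
  Depth 4: problem size = 6561
  Depth 5: problem size = 729
  Depth 6: problem size = 81
  Depth 7: problem size = 9
  Depth 8: problem size = 1 (base case)
The base case is reached at depth log_9(43046721) = 8 (the tree has 9 levels counting depth 0, but the depth asked for is 8).
Recursion depth = 8


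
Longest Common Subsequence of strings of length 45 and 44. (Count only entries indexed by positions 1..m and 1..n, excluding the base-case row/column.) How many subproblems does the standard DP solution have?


DP table indexed by positions in both strings.
First string: 45 positions
Second string: 44 positions
Total = 45 * 44 = 1980


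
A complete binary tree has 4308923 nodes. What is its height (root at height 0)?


In a complete binary tree, level k holds nodes 2^k .. 2^(k+1)-1 (1-indexed).
Height = floor(log2(n)) = floor(log2(4308923)) = 22
Check: 2^22 = 4194304 <= 4308923 < 8388608 = 2^23


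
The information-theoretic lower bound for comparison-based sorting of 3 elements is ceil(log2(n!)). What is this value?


A binary decision tree of height h has at most 2^h leaves and needs at least n! of them, so h >= ceil(log2(n!)).
Compute 3! as a running product:
  x2 = 2, x3 = 6
3! = 6
Bracket between powers of 2:
  2^2 = 4 < 6 <= 8 = 2^3
So ceil(log2(3!)) = 3


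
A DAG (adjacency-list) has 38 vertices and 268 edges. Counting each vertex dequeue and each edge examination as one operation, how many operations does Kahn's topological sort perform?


V = 38 (vertex processing)
E = 268 (edge processing)
V + E = 38 + 268 = 306


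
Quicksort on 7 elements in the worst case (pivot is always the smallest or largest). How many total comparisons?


In the worst case, each partition step picks the worst pivot:
  Partition 1: 6 comparisons (n-1 elements to compare)
  Partition 2: 5 comparisons
  Partition 3: 4 comparisons
  Partition 4: 3 comparisons
  Partition 5: 2 comparisons
  ...
  Last partition: 0 comparisons
Total = (n-1) + (n-2) + ... + 1 + 0 = n*(n-1)/2
= 7*6/2 = 21


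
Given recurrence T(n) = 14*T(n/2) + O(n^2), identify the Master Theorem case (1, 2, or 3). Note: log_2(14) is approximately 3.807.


Master Theorem parameters: a=14, b=2, c=2
log_b(a) = 3.807
Compare b^c with a: 2^2 = 4 < 14, so c < log_b(a).
Comparing c=2 vs log_b(a)=3.807:
2 < 3.807 => Case 1
Result: T(n) = O(n^(log_2 14)) ~ O(n^3.807)
Master Theorem case = 1


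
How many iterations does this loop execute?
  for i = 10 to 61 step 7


The loop variable i takes values starting at 10 and increments by 7 each iteration.
Sequence: i = 10, 17, 24, 31, 38, 45, 52, 59
The upper bound 61 is inclusive, so the count is floor((last - first) / step) + 1:
floor((61 - 10) / 7) + 1 = floor(51/7) + 1 = 7 + 1 = 8


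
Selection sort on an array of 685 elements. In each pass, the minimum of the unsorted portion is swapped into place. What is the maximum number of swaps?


Selection sort performs one swap per pass:
  Pass 1: find min in positions 0 to 684, swap with position 0
  Pass 2: find min in positions 1 to 684, swap with position 1
  Pass 3: find min in positions 2 to 684, swap with position 2
  Pass 4: find min in positions 3 to 684, swap with position 3
  Pass 5: find min in positions 4 to 684, swap with position 4
  ... (679 more passes)
Total passes (and swaps) = n - 1 = 685 - 1 = 684


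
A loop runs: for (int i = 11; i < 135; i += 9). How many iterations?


Loop starts at i = 11, increments by 9, stops when i >= 135.
Number of iterations = ceil((135 - 11) / 9)
= ceil(124 / 9)
= 14


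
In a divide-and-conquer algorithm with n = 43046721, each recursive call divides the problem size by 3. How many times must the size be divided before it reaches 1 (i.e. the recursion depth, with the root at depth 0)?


Number of divisions = log_3(43046721)
Sizes: 43046721 -> 14348907 -> 4782969 -> 1594323 -> 531441 -> 177147 -> 59049 -> 19683 -> 6561 -> 2187 -> 729 -> 243 -> 81 -> 27 -> 9 -> 3 -> 1 (16 divisions)
Recursion depth = 16


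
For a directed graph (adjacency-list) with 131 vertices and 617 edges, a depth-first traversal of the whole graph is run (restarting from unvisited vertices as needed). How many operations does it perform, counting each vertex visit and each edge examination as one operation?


A full DFS traversal visits each vertex once and examines each edge once.
V = 131
E = 617
Sum = 131 + 617 = 748


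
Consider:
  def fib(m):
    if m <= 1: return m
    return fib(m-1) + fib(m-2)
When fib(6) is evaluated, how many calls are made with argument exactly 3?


Let N(m) = number of times fib(m) is called while evaluating fib(6).
N(6) = 1 (the initial call).
N(5) = 1 (only fib(6) calls it).
For 1 <= m <= 4: fib(m) is called by fib(m+1) and fib(m+2), so
  N(m) = N(m+1) + N(m+2).
fib(0) is called only by fib(2), so N(0) = N(2).
Walk down from m=6:
  N(6)=1, N(5)=1, N(4)=2, N(3)=3
N(3) = 3


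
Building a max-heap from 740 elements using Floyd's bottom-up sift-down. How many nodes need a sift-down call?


In a heap of 740 elements (0-indexed array):
  Last element index: 739
  Parent of last element: floor((739 - 1) / 2) = 369
  Internal nodes: indices 0 to 369
  Count = floor(740/2) = 370


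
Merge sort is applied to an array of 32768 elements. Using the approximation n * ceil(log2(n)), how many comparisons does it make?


Merge sort divides the array into halves recursively.
Number of levels = ceil(log2(32768)) = 15
At each level, approximately n = 32768 comparisons are needed for merging.
Total comparisons ~ n * ceil(log2(n)) = 32768 * 15 = 491520


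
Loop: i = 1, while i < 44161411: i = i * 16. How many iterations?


i multiplies by 16 each step:
i = 1 -> 16 -> 256 -> 4096 -> 65536 -> 1048576 -> 16777216 -> 268435456 (stop)
Iterations = ceil(log_16(44161411)) = 7


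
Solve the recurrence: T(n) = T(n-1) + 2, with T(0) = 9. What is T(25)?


Unrolling the recurrence:
T(25) = T(24) + 2
       = T(23) + 2 + 2
       = T(22) + 2*3
       ...
       = T(0) + 2*25
       = 9 + 50 = 59


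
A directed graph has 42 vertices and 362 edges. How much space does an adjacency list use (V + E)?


Adjacency list: one list head per vertex + one entry per edge
Vertex heads: 42
Edge entries: 362
Total = 42 + 362 = 404


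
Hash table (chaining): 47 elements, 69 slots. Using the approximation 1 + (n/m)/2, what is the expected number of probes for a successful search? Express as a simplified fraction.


Computing expected probes:
alpha = 47/69
= 1 + alpha/2
= 1 + 47/(2*69)
= (2*69 + 47) / (2*69)
= 185/138


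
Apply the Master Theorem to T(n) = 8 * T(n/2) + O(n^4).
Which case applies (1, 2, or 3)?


The Master Theorem: T(n) = a*T(n/b) + O(n^c)
  a = 8, b = 2, c = 4
log_b(a) = log_2(8) = 3
Compare b^c with a: 2^4 = 16 > 8, so c > log_b(a).
Since c > log_b(a), Case 3 applies.
T(n) = O(n^4)
Master Theorem case = 3


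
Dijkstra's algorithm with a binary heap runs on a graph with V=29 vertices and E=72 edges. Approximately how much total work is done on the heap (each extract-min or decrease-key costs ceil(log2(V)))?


Dijkstra with a binary heap: each vertex is extracted once, each edge may relax once.
Each heap operation costs O(log V).
V + E = 29 + 72 = 101
ceil(log2(29)) = 5 (since 2^4 = 16 < 29 <= 32 = 2^5)
Total heap work = (V+E) * ceil(log2(V)) = 101 * 5 = 505


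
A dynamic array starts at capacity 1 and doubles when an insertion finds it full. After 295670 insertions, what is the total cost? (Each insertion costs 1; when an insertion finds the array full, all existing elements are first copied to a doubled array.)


Insertion cost: 295670 (one per element)
Resizes occur just before inserting elements 2, 3, 5, 9, ...
Elements copied at each resize: 1 + 2 + 4 + 8 + 16 + 32 + 64 + 128 + 256 + 512 + 1024 + 2048 + 4096 + 8192 + 16384 + 32768 + 65536 + 131072 + 262144
Sum of copies = 524287 (geometric series: 2^k - 1)
Total = 295670 + 524287 = 819957


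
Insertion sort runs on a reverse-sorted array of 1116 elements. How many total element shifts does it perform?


Sum of shifts = 1 + 2 + 3 + ... + 1115
= 1116 * 1115 / 2
= 1244340 / 2
= 622170


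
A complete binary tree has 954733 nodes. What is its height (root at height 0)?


In a complete binary tree, level k holds nodes 2^k .. 2^(k+1)-1 (1-indexed).
Height = floor(log2(n)) = floor(log2(954733)) = 19
Check: 2^19 = 524288 <= 954733 < 1048576 = 2^20


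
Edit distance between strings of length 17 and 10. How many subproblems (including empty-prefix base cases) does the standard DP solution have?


The table includes base cases (empty prefixes).
Rows: (m+1) = 18
Columns: (n+1) = 11
Total = 18 * 11 = 198


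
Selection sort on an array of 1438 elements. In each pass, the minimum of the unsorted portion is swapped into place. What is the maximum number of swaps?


Selection sort performs one swap per pass:
  Pass 1: find min in positions 0 to 1437, swap with position 0
  Pass 2: find min in positions 1 to 1437, swap with position 1
  Pass 3: find min in positions 2 to 1437, swap with position 2
  Pass 4: find min in positions 3 to 1437, swap with position 3
  Pass 5: find min in positions 4 to 1437, swap with position 4
  ... (1432 more passes)
Total passes (and swaps) = n - 1 = 1438 - 1 = 1437


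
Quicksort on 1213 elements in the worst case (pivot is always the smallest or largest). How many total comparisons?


In the worst case, each partition step picks the worst pivot:
  Partition 1: 1212 comparisons (n-1 elements to compare)
  Partition 2: 1211 comparisons
  Partition 3: 1210 comparisons
  Partition 4: 1209 comparisons
  Partition 5: 1208 comparisons
  ...
  Last partition: 0 comparisons
Total = (n-1) + (n-2) + ... + 1 + 0 = n*(n-1)/2
= 1213*1212/2 = 735078


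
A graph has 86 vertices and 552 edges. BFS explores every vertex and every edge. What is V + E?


A full BFS traversal dequeues each vertex once and examines each edge once.
Vertex visits: 86
Edge visits: 552
V + E = 86 + 552 = 638


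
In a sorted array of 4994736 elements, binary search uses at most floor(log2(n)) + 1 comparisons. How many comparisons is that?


Halving sequence: 4994736 -> 2497368 -> 1248684 -> 624342 -> 312171 -> 156085 -> 78042 -> 39021 -> 19510 -> 9755 -> 4877 -> 2438 -> 1219 -> 609 -> 304 -> 152 -> 76 -> 38 -> 19 -> 9 -> 4 -> 2 -> 1
Number of halvings = 22
Max comparisons = 22 + 1 = 23


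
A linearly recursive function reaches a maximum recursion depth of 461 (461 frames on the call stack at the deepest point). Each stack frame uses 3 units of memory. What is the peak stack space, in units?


Maximum recursion depth = 461 frames
Memory per frame = 3 units
Total stack space = depth * frame_size
= 461 * 3 = 1383


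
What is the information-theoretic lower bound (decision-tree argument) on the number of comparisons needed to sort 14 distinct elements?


A binary decision tree of height h has at most 2^h leaves and needs at least n! of them, so h >= ceil(log2(n!)).
Compute 14! as a running product:
  x2 = 2, x3 = 6, x4 = 24, x5 = 120
  x6 = 720, x7 = 5040, x8 = 40320, x9 = 362880
  x10 = 3628800, x11 = 39916800, x12 = 479001600, x13 = 6227020800
  x14 = 87178291200
14! = 87178291200
Bracket between powers of 2:
  2^36 = 68719476736 < 87178291200 <= 137438953472 = 2^37
So ceil(log2(14!)) = 37


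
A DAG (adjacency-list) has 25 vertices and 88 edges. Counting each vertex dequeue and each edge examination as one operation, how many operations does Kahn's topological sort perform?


V = 25 (vertex processing)
E = 88 (edge processing)
V + E = 25 + 88 = 113


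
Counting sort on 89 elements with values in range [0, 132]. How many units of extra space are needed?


Output array size: 89 (to store sorted result)
Count array size: 133 (one slot per possible value, range 0 to 132)
Total extra space = 89 + 133 = 222


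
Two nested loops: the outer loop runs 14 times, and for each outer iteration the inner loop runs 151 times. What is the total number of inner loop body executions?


Outer loop: 14 iterations
Inner loop: 151 iterations per outer iteration
Total = 14 * 151 = 2114


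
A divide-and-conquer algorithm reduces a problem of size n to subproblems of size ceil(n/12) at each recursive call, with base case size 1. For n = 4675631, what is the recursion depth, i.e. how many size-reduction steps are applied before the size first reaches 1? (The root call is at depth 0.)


Each step divides the size by 12 (rounding up); after k steps the size is ceil(n/12^k), which equals 1 exactly when 12^k >= n.
So the depth is the smallest k with 12^k >= 4675631, i.e. ceil(log_12(4675631)).
12^6 = 2985984 < 4675631 <= 35831808 = 12^7
Recursion depth = 7


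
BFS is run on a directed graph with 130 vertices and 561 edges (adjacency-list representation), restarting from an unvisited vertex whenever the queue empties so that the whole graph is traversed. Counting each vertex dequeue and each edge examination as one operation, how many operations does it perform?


A full BFS traversal dequeues each vertex exactly once and examines each directed edge exactly once.
V = 130 (vertex processing cost)
E = 561 (edge examination cost)
Total operations proportional to V + E = 130 + 561 = 691


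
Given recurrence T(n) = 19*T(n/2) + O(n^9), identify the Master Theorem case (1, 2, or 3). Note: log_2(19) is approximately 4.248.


Master Theorem parameters: a=19, b=2, c=9
log_b(a) = 4.248
Compare b^c with a: 2^9 = 512 > 19, so c > log_b(a).
Comparing c=9 vs log_b(a)=4.248:
9 > 4.248 => Case 3
Result: T(n) = O(n^9)
Master Theorem case = 3


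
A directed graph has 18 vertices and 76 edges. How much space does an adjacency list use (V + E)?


Adjacency list: one list head per vertex + one entry per edge
Vertex heads: 18
Edge entries: 76
Total = 18 + 76 = 94


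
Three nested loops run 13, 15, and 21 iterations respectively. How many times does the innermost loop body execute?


Loop 1 (outermost): 13 iterations
Loop 2 (middle): 15 iterations per outer
Loop 3 (innermost): 21 iterations per middle
Total = 13 * 15 * 21 = 4095


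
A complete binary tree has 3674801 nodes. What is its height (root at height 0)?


In a complete binary tree, level k holds nodes 2^k .. 2^(k+1)-1 (1-indexed).
Height = floor(log2(n)) = floor(log2(3674801)) = 21
Check: 2^21 = 2097152 <= 3674801 < 4194304 = 2^22


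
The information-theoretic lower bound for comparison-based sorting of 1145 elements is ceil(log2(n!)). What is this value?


A binary decision tree of height h has at most 2^h leaves and needs at least n! of them, so h >= ceil(log2(n!)).
1145! is far too large to multiply out, so use Stirling's series:
  ln(n!) ~ n ln n - n + (1/2) ln(2 pi n) + 1/(12n)  (error below 1/(360 n^3), negligible here)
  ln(1145) = 7.0431599
  n ln n = 1145 * 7.0431599 = 8064.4181
  (1/2) ln(2 pi * 1145) = (1/2) ln(7194.2472) = 4.4405
  1/(12*1145) = 0.0001
  ln(1145!) ~ 8064.4181 - 1145 + 4.4405 + 0.0001 = 6923.8587
Convert to base 2: log2(1145!) = 6923.8587 / ln 2 = 6923.8587 / 0.69314718 = 9989.0166
ceil(9989.0166) = 9990


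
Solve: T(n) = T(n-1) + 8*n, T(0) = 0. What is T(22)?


Expanding the recurrence:
T(22) = T(21) + 8*22
       = T(20) + 8*21 + 8*22
       ...
       = T(0) + 8*(1 + 2 + ... + 22)
       = 0 + 8 * 22*23/2
       = 0 + 8 * 253
       = 0 + 2024 = 2024


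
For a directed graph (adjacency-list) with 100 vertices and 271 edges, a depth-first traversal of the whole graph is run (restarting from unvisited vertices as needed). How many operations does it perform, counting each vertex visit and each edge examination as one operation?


A full DFS traversal visits each vertex once and examines each edge once.
V = 100
E = 271
Sum = 100 + 271 = 371


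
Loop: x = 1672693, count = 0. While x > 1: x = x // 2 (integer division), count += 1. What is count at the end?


The variable x halves each step:
x = 1672693 -> 836346 -> 418173 -> 209086 -> 104543 -> 52271 -> 26135 -> 13067 -> 6533 -> 3266 -> 1633 -> 816 -> 408 -> 204 -> 102 -> 51 -> 25 -> 12 -> 6 -> 3 -> 1
Number of halvings = floor(log2(1672693)) = 20


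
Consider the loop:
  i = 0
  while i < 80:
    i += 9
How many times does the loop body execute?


Starting at i = 0, each iteration adds 9.
Iterations until i >= 80:
  Iteration 1: i = 0 -> i = 9
  Iteration 2: i = 9 -> i = 18
  Iteration 3: i = 18 -> i = 27
  Iteration 4: i = 27 -> i = 36
  Iteration 5: i = 36 -> i = 45
  Iteration 6: i = 45 -> i = 54
  Iteration 7: i = 54 -> i = 63
  Iteration 8: i = 63 -> i = 72
  ... continuing ...
Total iterations = ceil(80/9) = 9


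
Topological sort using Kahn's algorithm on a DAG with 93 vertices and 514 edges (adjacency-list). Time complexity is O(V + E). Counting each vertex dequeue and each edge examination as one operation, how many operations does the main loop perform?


Kahn's algorithm:
  1. Compute in-degrees: O(V + E)
  2. Process queue: each vertex dequeued once (O(V))
     each edge examined once (O(E))
Total = V + E = 93 + 514 = 607


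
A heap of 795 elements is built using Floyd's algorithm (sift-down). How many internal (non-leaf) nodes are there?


Leaf nodes occupy roughly half the array.
Sift-down is called for each internal node, starting from the last one.
Internal nodes = floor(n/2) = floor(795/2) = 397


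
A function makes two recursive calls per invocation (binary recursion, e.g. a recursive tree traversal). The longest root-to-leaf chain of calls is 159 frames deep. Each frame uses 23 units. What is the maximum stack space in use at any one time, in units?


Binary recursion: the two calls run one after the other, so only one root-to-leaf chain of frames is on the stack at a time.
Maximum depth (longest chain) = 159 frames
Each frame = 23 units
Max stack space = 159 * 23 = 3657


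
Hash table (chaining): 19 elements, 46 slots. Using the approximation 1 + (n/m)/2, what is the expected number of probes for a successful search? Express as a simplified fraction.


Computing expected probes:
alpha = 19/46
= 1 + alpha/2
= 1 + 19/(2*46)
= (2*46 + 19) / (2*46)
= 111/92


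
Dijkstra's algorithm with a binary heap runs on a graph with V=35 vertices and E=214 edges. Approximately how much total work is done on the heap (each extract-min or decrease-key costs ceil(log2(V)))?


Dijkstra with a binary heap: each vertex is extracted once, each edge may relax once.
Each heap operation costs O(log V).
V + E = 35 + 214 = 249
ceil(log2(35)) = 6 (since 2^5 = 32 < 35 <= 64 = 2^6)
Total heap work = (V+E) * ceil(log2(V)) = 249 * 6 = 1494


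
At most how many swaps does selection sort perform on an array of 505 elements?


Each of the 504 passes places one element in its final position.
Pass 1: swap minimum into position 0
Pass 2: swap minimum of remaining into position 1
...
Pass 504: last two elements, one swap
Maximum swaps = 505 - 1 = 504


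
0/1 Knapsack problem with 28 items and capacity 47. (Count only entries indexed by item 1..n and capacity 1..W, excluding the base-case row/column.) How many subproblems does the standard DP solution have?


The DP table is indexed by (item, capacity).
Rows: 28 items
Columns: 47 capacity values (1 to W)
Total subproblems = 28 * 47 = 1316


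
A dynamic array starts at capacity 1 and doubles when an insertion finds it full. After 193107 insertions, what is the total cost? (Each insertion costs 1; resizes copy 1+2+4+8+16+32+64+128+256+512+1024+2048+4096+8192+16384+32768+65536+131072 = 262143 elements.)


Insertion cost: 193107 (one per element)
Resizes occur just before inserting elements 2, 3, 5, 9, ...
Elements copied at each resize: 1 + 2 + 4 + 8 + 16 + 32 + 64 + 128 + 256 + 512 + 1024 + 2048 + 4096 + 8192 + 16384 + 32768 + 65536 + 131072
Sum of copies = 262143 (geometric series: 2^k - 1)
Total = 193107 + 262143 = 455250


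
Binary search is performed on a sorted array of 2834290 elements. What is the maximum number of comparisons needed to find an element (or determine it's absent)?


Binary search halves the search space each comparison:
  Step 1: search space = 2834290 -> 1417145
  Step 2: search space = 1417145 -> 708572
  Step 3: search space = 708572 -> 354286
  Step 4: search space = 354286 -> 177143
  Step 5: search space = 177143 -> 88571
  Step 6: search space = 88571 -> 44285
  Step 7: search space = 44285 -> 22142
  Step 8: search space = 22142 -> 11071
  Step 9: search space = 11071 -> 5535
  Step 10: search space = 5535 -> 2767
  Step 11: search space = 2767 -> 1383
  Step 12: search space = 1383 -> 691
  Step 13: search space = 691 -> 345
  Step 14: search space = 345 -> 172
  Step 15: search space = 172 -> 86
  Step 16: search space = 86 -> 43
  Step 17: search space = 43 -> 21
  Step 18: search space = 21 -> 10
  Step 19: search space = 10 -> 5
  Step 20: search space = 5 -> 2
  Step 21: search space = 2 -> 1
  Step 22: search space = 1 (final check)
Maximum comparisons = floor(log2(2834290)) + 1 = 21 + 1 = 22


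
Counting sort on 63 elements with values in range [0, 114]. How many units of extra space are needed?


Output array size: 63 (to store sorted result)
Count array size: 115 (one slot per possible value, range 0 to 114)
Total extra space = 63 + 115 = 178


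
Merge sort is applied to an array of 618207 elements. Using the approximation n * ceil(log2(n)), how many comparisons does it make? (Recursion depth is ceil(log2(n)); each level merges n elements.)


Merge sort divides the array into halves recursively.
Number of levels = ceil(log2(618207)) = 20
At each level, approximately n = 618207 comparisons are needed for merging.
Total comparisons ~ n * ceil(log2(n)) = 618207 * 20 = 12364140


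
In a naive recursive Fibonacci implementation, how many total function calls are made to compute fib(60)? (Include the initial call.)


Let C(m) = total calls to evaluate fib(m). Then C(0)=C(1)=1, and
C(m) = 1 + C(m-1) + C(m-2) for m >= 2.
Build the table (each entry = 1 + previous two):
  C(0) = 1
  C(1) = 1
  C(2) = 1 + 1 + 1 = 3
  C(3) = 1 + 3 + 1 = 5
  C(4) = 1 + 5 + 3 = 9
  C(5) = 1 + 9 + 5 = 15
  C(6) = 1 + 15 + 9 = 25
  C(7) = 1 + 25 + 15 = 41
  C(8) = 1 + 41 + 25 = 67
  C(9) = 1 + 67 + 41 = 109
  C(10) = 1 + 109 + 67 = 177
  C(11) = 1 + 177 + 109 = 287
  C(12) = 1 + 287 + 177 = 465
  C(13) = 1 + 465 + 287 = 753
  C(14) = 1 + 753 + 465 = 1219
  C(15) = 1 + 1219 + 753 = 1973
  C(16) = 1 + 1973 + 1219 = 3193
  C(17) = 1 + 3193 + 1973 = 5167
  C(18) = 1 + 5167 + 3193 = 8361
  C(19) = 1 + 8361 + 5167 = 13529
  C(20) = 1 + 13529 + 8361 = 21891
  C(21) = 1 + 21891 + 13529 = 35421
  C(22) = 1 + 35421 + 21891 = 57313
  C(23) = 1 + 57313 + 35421 = 92735
  C(24) = 1 + 92735 + 57313 = 150049
  C(25) = 1 + 150049 + 92735 = 242785
  C(26) = 1 + 242785 + 150049 = 392835
  C(27) = 1 + 392835 + 242785 = 635621
  C(28) = 1 + 635621 + 392835 = 1028457
  C(29) = 1 + 1028457 + 635621 = 1664079
  C(30) = 1 + 1664079 + 1028457 = 2692537
  C(31) = 1 + 2692537 + 1664079 = 4356617
  C(32) = 1 + 4356617 + 2692537 = 7049155
  C(33) = 1 + 7049155 + 4356617 = 11405773
  C(34) = 1 + 11405773 + 7049155 = 18454929
  C(35) = 1 + 18454929 + 11405773 = 29860703
  C(36) = 1 + 29860703 + 18454929 = 48315633
  C(37) = 1 + 48315633 + 29860703 = 78176337
  C(38) = 1 + 78176337 + 48315633 = 126491971
  C(39) = 1 + 126491971 + 78176337 = 204668309
  C(40) = 1 + 204668309 + 126491971 = 331160281
  C(41) = 1 + 331160281 + 204668309 = 535828591
  C(42) = 1 + 535828591 + 331160281 = 866988873
  C(43) = 1 + 866988873 + 535828591 = 1402817465
  C(44) = 1 + 1402817465 + 866988873 = 2269806339
  C(45) = 1 + 2269806339 + 1402817465 = 3672623805
  C(46) = 1 + 3672623805 + 2269806339 = 5942430145
  C(47) = 1 + 5942430145 + 3672623805 = 9615053951
  C(48) = 1 + 9615053951 + 5942430145 = 15557484097
  C(49) = 1 + 15557484097 + 9615053951 = 25172538049
  C(50) = 1 + 25172538049 + 15557484097 = 40730022147
  C(51) = 1 + 40730022147 + 25172538049 = 65902560197
  C(52) = 1 + 65902560197 + 40730022147 = 106632582345
  C(53) = 1 + 106632582345 + 65902560197 = 172535142543
  C(54) = 1 + 172535142543 + 106632582345 = 279167724889
  C(55) = 1 + 279167724889 + 172535142543 = 451702867433
  C(56) = 1 + 451702867433 + 279167724889 = 730870592323
  C(57) = 1 + 730870592323 + 451702867433 = 1182573459757
  C(58) = 1 + 1182573459757 + 730870592323 = 1913444052081
  C(59) = 1 + 1913444052081 + 1182573459757 = 3096017511839
  C(60) = 1 + 3096017511839 + 1913444052081 = 5009461563921
Total calls for fib(60) = 5009461563921


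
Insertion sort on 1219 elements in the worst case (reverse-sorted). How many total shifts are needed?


In the worst case (reverse-sorted), each element shifts past all previous:
  Element 1: 1 shifts
  Element 2: 2 shifts
  Element 3: 3 shifts
  Element 4: 4 shifts
  Element 5: 5 shifts
  ...
  Element 1218: 1218 shifts
Total = 1 + 2 + ... + 1218
= 1219*(1219-1)/2 = 742371


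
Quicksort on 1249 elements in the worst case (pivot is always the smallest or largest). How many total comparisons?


In the worst case, each partition step picks the worst pivot:
  Partition 1: 1248 comparisons (n-1 elements to compare)
  Partition 2: 1247 comparisons
  Partition 3: 1246 comparisons
  Partition 4: 1245 comparisons
  Partition 5: 1244 comparisons
  ...
  Last partition: 0 comparisons
Total = (n-1) + (n-2) + ... + 1 + 0 = n*(n-1)/2
= 1249*1248/2 = 779376


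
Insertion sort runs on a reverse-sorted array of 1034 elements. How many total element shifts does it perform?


Sum of shifts = 1 + 2 + 3 + ... + 1033
= 1034 * 1033 / 2
= 1068122 / 2
= 534061


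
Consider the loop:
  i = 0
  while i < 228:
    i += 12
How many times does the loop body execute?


Starting at i = 0, each iteration adds 12.
Iterations until i >= 228:
  Iteration 1: i = 0 -> i = 12
  Iteration 2: i = 12 -> i = 24
  Iteration 3: i = 24 -> i = 36
  Iteration 4: i = 36 -> i = 48
  Iteration 5: i = 48 -> i = 60
  Iteration 6: i = 60 -> i = 72
  Iteration 7: i = 72 -> i = 84
  Iteration 8: i = 84 -> i = 96
  ... continuing ...
Total iterations = ceil(228/12) = 19


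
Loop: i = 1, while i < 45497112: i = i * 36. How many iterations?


i multiplies by 36 each step:
i = 1 -> 36 -> 1296 -> 46656 -> 1679616 -> 60466176 (stop)
Iterations = ceil(log_36(45497112)) = 5


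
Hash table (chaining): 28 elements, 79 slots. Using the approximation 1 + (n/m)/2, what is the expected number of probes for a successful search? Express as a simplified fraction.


Computing expected probes:
alpha = 28/79
= 1 + alpha/2
= 1 + 28/(2*79)
= (2*79 + 28) / (2*79)
= 186/158 = 93/79


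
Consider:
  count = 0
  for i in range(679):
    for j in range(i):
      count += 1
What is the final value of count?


For each i, the inner loop runs i times:
  i=0: inner runs 0 times
  i=1: inner runs 1 time
  i=2: inner runs 2 times
  i=3: inner runs 3 times
  i=4: inner runs 4 times
  i=5: inner runs 5 times
  i=6: inner runs 6 times
  i=7: inner runs 7 times
  ...
Total = 0 + 1 + 2 + ... + 678 = 679*(679-1)/2 = 230181


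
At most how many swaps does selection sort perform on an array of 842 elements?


Each of the 841 passes places one element in its final position.
Pass 1: swap minimum into position 0
Pass 2: swap minimum of remaining into position 1
...
Pass 841: last two elements, one swap
Maximum swaps = 842 - 1 = 841


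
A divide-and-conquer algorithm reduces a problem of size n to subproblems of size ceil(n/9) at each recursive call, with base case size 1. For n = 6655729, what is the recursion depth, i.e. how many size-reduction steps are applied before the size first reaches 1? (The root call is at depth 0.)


Each step divides the size by 9 (rounding up); after k steps the size is ceil(n/9^k), which equals 1 exactly when 9^k >= n.
So the depth is the smallest k with 9^k >= 6655729, i.e. ceil(log_9(6655729)).
9^7 = 4782969 < 6655729 <= 43046721 = 9^8
Recursion depth = 8


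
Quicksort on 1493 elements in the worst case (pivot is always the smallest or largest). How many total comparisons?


In the worst case, each partition step picks the worst pivot:
  Partition 1: 1492 comparisons (n-1 elements to compare)
  Partition 2: 1491 comparisons
  Partition 3: 1490 comparisons
  Partition 4: 1489 comparisons
  Partition 5: 1488 comparisons
  ...
  Last partition: 0 comparisons
Total = (n-1) + (n-2) + ... + 1 + 0 = n*(n-1)/2
= 1493*1492/2 = 1113778


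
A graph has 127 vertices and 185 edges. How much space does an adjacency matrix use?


Adjacency matrix: V x V grid of entries
Space = V^2 = 127^2 = 127 * 127 = 16129


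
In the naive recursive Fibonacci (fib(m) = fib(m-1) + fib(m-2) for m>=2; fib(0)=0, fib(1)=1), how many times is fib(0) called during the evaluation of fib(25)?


Let N(m) = number of times fib(m) is called while evaluating fib(25).
N(25) = 1 (the initial call).
N(24) = 1 (only fib(25) calls it).
For 1 <= m <= 23: fib(m) is called by fib(m+1) and fib(m+2), so
  N(m) = N(m+1) + N(m+2).
fib(0) is called only by fib(2), so N(0) = N(2).
Walk down from m=25:
  N(25)=1, N(24)=1, N(23)=2, N(22)=3, N(21)=5, N(20)=8, N(19)=13, N(18)=21, N(17)=34, N(16)=55, N(15)=89, N(14)=144, N(13)=233, N(12)=377, N(11)=610, N(10)=987, N(9)=1597, N(8)=2584, N(7)=4181, N(6)=6765, N(5)=10946, N(4)=17711, N(3)=28657, N(2)=46368, N(1)=75025, N(0)=N(2)=46368
N(0) = 46368


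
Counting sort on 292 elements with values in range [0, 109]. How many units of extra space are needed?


Output array size: 292 (to store sorted result)
Count array size: 110 (one slot per possible value, range 0 to 109)
Total extra space = 292 + 110 = 402


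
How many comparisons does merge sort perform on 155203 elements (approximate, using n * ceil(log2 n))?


Recursion depth: ceil(log2(155203)) = 18
Each recursion level merges n = 155203 elements
Total = 155203 * 18 = 2793654


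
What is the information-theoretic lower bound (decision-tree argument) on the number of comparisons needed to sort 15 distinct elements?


A binary decision tree of height h has at most 2^h leaves and needs at least n! of them, so h >= ceil(log2(n!)).
Compute 15! as a running product:
  x2 = 2, x3 = 6, x4 = 24, x5 = 120
  x6 = 720, x7 = 5040, x8 = 40320, x9 = 362880
  x10 = 3628800, x11 = 39916800, x12 = 479001600, x13 = 6227020800
  x14 = 87178291200, x15 = 1307674368000
15! = 1307674368000
Bracket between powers of 2:
  2^40 = 1099511627776 < 1307674368000 <= 2199023255552 = 2^41
So ceil(log2(15!)) = 41


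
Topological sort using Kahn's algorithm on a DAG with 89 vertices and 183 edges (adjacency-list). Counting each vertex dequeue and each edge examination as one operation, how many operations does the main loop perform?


Kahn's algorithm:
  1. Compute in-degrees: O(V + E)
  2. Process queue: each vertex dequeued once (O(V))
     each edge examined once (O(E))
Total = V + E = 89 + 183 = 272


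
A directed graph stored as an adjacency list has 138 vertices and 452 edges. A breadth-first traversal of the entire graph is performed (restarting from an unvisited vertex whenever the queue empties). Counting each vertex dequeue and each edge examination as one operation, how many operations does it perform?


A full BFS traversal dequeues each vertex once and examines each edge once.
Vertex visits: 138
Edge visits: 452
V + E = 138 + 452 = 590


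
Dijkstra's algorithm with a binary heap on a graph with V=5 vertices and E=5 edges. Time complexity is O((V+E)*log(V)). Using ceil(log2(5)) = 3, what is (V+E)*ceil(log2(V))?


Dijkstra with a binary heap: each vertex is extracted once, each edge may relax once.
Each heap operation costs O(log V).
V + E = 5 + 5 = 10
ceil(log2(5)) = 3 (since 2^2 = 4 < 5 <= 8 = 2^3)
Total heap work = (V+E) * ceil(log2(V)) = 10 * 3 = 30


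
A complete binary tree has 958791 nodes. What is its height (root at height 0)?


In a complete binary tree, level k holds nodes 2^k .. 2^(k+1)-1 (1-indexed).
Height = floor(log2(n)) = floor(log2(958791)) = 19
Check: 2^19 = 524288 <= 958791 < 1048576 = 2^20


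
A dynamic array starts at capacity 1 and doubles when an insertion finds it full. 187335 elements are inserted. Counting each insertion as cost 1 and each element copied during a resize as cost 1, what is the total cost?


n = 187335
Insertion costs: 187335
Resizes copy 1, 2, 4, ... up to the largest power of 2 that is <= n-1 = 187334, i.e. 131072.
Copy costs = 1 + 2 + 4 + 8 + 16 + 32 + 64 + 128 + 256 + 512 + 1024 + 2048 + 4096 + 8192 + 16384 + 32768 + 65536 + 131072 = 262143
Total = 187335 + 262143 = 449478


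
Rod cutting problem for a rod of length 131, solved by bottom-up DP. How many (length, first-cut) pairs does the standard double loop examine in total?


For each subproblem length i = 1..131, the inner loop considers i possible first cuts.
Total = 1 + 2 + ... + 131
= 131*(131+1)/2
= 131*132/2 = 8646


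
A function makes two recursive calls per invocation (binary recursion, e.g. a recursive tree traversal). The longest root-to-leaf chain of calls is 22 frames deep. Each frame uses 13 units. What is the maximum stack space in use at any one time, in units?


Binary recursion: the two calls run one after the other, so only one root-to-leaf chain of frames is on the stack at a time.
Maximum depth (longest chain) = 22 frames
Each frame = 13 units
Max stack space = 22 * 13 = 286


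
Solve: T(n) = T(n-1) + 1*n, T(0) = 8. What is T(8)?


Expanding the recurrence:
T(8) = T(7) + 1*8
       = T(6) + 1*7 + 1*8
       ...
       = T(0) + 1*(1 + 2 + ... + 8)
       = 8 + 1 * 8*9/2
       = 8 + 1 * 36
       = 8 + 36 = 44


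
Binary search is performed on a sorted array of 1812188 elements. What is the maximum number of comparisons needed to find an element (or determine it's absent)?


Binary search halves the search space each comparison:
  Step 1: search space = 1812188 -> 906094
  Step 2: search space = 906094 -> 453047
  Step 3: search space = 453047 -> 226523
  Step 4: search space = 226523 -> 113261
  Step 5: search space = 113261 -> 56630
  Step 6: search space = 56630 -> 28315
  Step 7: search space = 28315 -> 14157
  Step 8: search space = 14157 -> 7078
  Step 9: search space = 7078 -> 3539
  Step 10: search space = 3539 -> 1769
  Step 11: search space = 1769 -> 884
  Step 12: search space = 884 -> 442
  Step 13: search space = 442 -> 221
  Step 14: search space = 221 -> 110
  Step 15: search space = 110 -> 55
  Step 16: search space = 55 -> 27
  Step 17: search space = 27 -> 13
  Step 18: search space = 13 -> 6
  Step 19: search space = 6 -> 3
  Step 20: search space = 3 -> 1
  Step 21: search space = 1 (final check)
Maximum comparisons = floor(log2(1812188)) + 1 = 20 + 1 = 21


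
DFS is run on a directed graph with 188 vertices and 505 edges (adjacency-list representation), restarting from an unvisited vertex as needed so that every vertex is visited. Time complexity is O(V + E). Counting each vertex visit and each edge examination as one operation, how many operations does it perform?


A full DFS traversal processes each vertex exactly once (push/pop on stack).
Each directed edge is examined once.
V = 188, E = 505
V + E = 693


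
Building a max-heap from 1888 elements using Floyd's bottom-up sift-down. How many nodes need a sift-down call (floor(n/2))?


In a heap of 1888 elements (0-indexed array):
  Last element index: 1887
  Parent of last element: floor((1887 - 1) / 2) = 943
  Internal nodes: indices 0 to 943
  Count = floor(1888/2) = 944


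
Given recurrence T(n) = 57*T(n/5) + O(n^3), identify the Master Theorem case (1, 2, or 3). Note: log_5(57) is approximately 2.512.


Master Theorem parameters: a=57, b=5, c=3
log_b(a) = 2.512
Compare b^c with a: 5^3 = 125 > 57, so c > log_b(a).
Comparing c=3 vs log_b(a)=2.512:
3 > 2.512 => Case 3
Result: T(n) = O(n^3)
Master Theorem case = 3


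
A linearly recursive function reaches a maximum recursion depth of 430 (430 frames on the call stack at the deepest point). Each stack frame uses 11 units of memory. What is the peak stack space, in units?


Maximum recursion depth = 430 frames
Memory per frame = 11 units
Total stack space = depth * frame_size
= 430 * 11 = 4730


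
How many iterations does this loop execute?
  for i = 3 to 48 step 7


The loop variable i takes values starting at 3 and increments by 7 each iteration.
Sequence: i = 3, 10, 17, 24, 31, 38, 45
The upper bound 48 is inclusive, so the count is floor((last - first) / step) + 1:
floor((48 - 3) / 7) + 1 = floor(45/7) + 1 = 6 + 1 = 7


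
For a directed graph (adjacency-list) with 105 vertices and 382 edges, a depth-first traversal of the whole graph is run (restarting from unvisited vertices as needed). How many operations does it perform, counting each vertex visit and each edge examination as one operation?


A full DFS traversal visits each vertex once and examines each edge once.
V = 105
E = 382
Sum = 105 + 382 = 487


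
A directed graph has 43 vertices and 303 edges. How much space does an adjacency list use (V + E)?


Adjacency list: one list head per vertex + one entry per edge
Vertex heads: 43
Edge entries: 303
Total = 43 + 303 = 346


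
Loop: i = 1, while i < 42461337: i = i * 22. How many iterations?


i multiplies by 22 each step:
i = 1 -> 22 -> 484 -> 10648 -> 234256 -> 5153632 -> 113379904 (stop)
Iterations = ceil(log_22(42461337)) = 6


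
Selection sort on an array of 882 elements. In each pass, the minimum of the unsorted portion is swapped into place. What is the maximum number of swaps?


Selection sort performs one swap per pass:
  Pass 1: find min in positions 0 to 881, swap with position 0
  Pass 2: find min in positions 1 to 881, swap with position 1
  Pass 3: find min in positions 2 to 881, swap with position 2
  Pass 4: find min in positions 3 to 881, swap with position 3
  Pass 5: find min in positions 4 to 881, swap with position 4
  ... (876 more passes)
Total passes (and swaps) = n - 1 = 882 - 1 = 881


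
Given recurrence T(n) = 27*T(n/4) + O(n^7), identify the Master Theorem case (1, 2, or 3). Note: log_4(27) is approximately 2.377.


Master Theorem parameters: a=27, b=4, c=7
log_b(a) = 2.377
Compare b^c with a: 4^7 = 16384 > 27, so c > log_b(a).
Comparing c=7 vs log_b(a)=2.377:
7 > 2.377 => Case 3
Result: T(n) = O(n^7)
Master Theorem case = 3


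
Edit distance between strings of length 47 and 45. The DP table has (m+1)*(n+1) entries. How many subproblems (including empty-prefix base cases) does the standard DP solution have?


The table includes base cases (empty prefixes).
Rows: (m+1) = 48
Columns: (n+1) = 46
Total = 48 * 46 = 2208


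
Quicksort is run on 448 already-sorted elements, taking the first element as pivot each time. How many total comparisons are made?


Sum of comparisons per partition:
447 + 446 + ... + 1 + 0
= 448 * (448 - 1) / 2
= 448 * 447 / 2
= 100128
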